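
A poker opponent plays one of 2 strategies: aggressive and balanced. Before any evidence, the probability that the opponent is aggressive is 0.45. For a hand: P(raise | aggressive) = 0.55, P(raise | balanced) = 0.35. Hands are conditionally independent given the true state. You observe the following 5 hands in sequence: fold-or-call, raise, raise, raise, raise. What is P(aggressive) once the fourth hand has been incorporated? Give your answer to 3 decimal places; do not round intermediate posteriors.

0.687

After 'fold-or-call': P(aggressive) = 0.45·0.4500 / (0.45·0.4500 + 0.65·0.5500) ≈ 0.3616
After 'raise': P(aggressive) = 0.55·0.3616 / (0.55·0.3616 + 0.35·0.6384) ≈ 0.4709
After 'raise': P(aggressive) = 0.55·0.4709 / (0.55·0.4709 + 0.35·0.5291) ≈ 0.5831
After 'raise': P(aggressive) = 0.55·0.5831 / (0.55·0.5831 + 0.35·0.4169) ≈ 0.6873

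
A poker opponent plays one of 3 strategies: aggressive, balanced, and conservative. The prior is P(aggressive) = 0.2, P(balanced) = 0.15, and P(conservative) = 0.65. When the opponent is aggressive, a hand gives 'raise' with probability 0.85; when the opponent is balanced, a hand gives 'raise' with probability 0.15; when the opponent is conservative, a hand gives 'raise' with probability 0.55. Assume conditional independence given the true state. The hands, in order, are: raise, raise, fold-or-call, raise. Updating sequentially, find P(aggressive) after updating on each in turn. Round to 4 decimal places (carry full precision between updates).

Each posterior becomes the prior for the next update.
After 'raise': normaliser = 0.85·0.2000 + 0.15·0.1500 + 0.55·0.6500; P(aggressive) ≈ 0.3091, P(balanced) ≈ 0.0409, P(conservative) ≈ 0.6500
After 'raise': normaliser = 0.85·0.3091 + 0.15·0.0409 + 0.55·0.6500; P(aggressive) ≈ 0.4194, P(balanced) ≈ 0.0098, P(conservative) ≈ 0.5708
After 'fold-or-call': normaliser = 0.15·0.4194 + 0.85·0.0098 + 0.45·0.5708; P(aggressive) ≈ 0.1918, P(balanced) ≈ 0.0254, P(conservative) ≈ 0.7828
After 'raise': normaliser = 0.85·0.1918 + 0.15·0.0254 + 0.55·0.7828; P(aggressive) ≈ 0.2729, P(balanced) ≈ 0.0064, P(conservative) ≈ 0.7208

0.2729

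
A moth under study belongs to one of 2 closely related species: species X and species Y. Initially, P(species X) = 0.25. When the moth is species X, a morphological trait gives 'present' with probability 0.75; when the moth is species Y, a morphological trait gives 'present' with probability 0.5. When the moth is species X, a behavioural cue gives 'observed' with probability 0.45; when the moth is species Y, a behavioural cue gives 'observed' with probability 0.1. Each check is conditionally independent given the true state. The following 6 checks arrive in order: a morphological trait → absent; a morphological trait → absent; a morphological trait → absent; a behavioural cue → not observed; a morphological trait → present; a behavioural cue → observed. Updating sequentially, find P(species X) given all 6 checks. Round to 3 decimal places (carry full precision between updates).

After a morphological trait='absent': P(species X) = 0.25·0.2500 / (0.25·0.2500 + 0.5·0.7500) ≈ 0.1429
After a morphological trait='absent': P(species X) = 0.25·0.1429 / (0.25·0.1429 + 0.5·0.8571) ≈ 0.0769
After a morphological trait='absent': P(species X) = 0.25·0.0769 / (0.25·0.0769 + 0.5·0.9231) ≈ 0.0400
After a behavioural cue='not observed': P(species X) = 0.55·0.0400 / (0.55·0.0400 + 0.9·0.9600) ≈ 0.0248
After a morphological trait='present': P(species X) = 0.75·0.0248 / (0.75·0.0248 + 0.5·0.9752) ≈ 0.0368
After a behavioural cue='observed': P(species X) = 0.45·0.0368 / (0.45·0.0368 + 0.1·0.9632) ≈ 0.1467

0.147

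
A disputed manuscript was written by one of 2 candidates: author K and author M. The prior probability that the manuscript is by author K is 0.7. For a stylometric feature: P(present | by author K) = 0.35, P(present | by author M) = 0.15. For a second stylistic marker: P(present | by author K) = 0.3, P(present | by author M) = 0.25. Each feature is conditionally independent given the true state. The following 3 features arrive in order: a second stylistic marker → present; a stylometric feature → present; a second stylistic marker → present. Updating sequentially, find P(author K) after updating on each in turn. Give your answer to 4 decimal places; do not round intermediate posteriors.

0.8869

Each posterior becomes the prior for the next update.
After a second stylistic marker='present': P(author K) = 0.3·0.7000 / (0.3·0.7000 + 0.25·0.3000) ≈ 0.7368
After a stylometric feature='present': P(author K) = 0.35·0.7368 / (0.35·0.7368 + 0.15·0.2632) ≈ 0.8673
After a second stylistic marker='present': P(author K) = 0.3·0.8673 / (0.3·0.8673 + 0.25·0.1327) ≈ 0.8869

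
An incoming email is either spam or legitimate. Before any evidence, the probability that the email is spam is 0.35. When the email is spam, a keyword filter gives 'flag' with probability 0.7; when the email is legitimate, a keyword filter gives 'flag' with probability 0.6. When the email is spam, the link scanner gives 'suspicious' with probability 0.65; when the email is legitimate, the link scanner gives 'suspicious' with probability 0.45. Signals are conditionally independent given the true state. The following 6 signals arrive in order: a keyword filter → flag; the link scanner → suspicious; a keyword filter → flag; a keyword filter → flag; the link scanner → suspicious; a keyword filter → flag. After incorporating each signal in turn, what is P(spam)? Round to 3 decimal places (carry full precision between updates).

0.675

Apply Bayes' rule sequentially, carrying P(spam) forward.
After a keyword filter='flag': P(spam) = 0.7·0.3500 / (0.7·0.3500 + 0.6·0.6500) ≈ 0.3858
After the link scanner='suspicious': P(spam) = 0.65·0.3858 / (0.65·0.3858 + 0.45·0.6142) ≈ 0.4757
After a keyword filter='flag': P(spam) = 0.7·0.4757 / (0.7·0.4757 + 0.6·0.5243) ≈ 0.5142
After a keyword filter='flag': P(spam) = 0.7·0.5142 / (0.7·0.5142 + 0.6·0.4858) ≈ 0.5526
After the link scanner='suspicious': P(spam) = 0.65·0.5526 / (0.65·0.5526 + 0.45·0.4474) ≈ 0.6408
After a keyword filter='flag': P(spam) = 0.7·0.6408 / (0.7·0.6408 + 0.6·0.3592) ≈ 0.6755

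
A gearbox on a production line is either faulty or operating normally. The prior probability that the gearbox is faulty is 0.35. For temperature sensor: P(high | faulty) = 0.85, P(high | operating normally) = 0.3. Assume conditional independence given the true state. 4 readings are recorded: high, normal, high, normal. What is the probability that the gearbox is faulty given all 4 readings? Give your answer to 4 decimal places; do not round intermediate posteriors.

0.1656

After 'high': P(faulty) = 0.85·0.3500 / (0.85·0.3500 + 0.3·0.6500) ≈ 0.6041
After 'normal': P(faulty) = 0.15·0.6041 / (0.15·0.6041 + 0.7·0.3959) ≈ 0.2464
After 'high': P(faulty) = 0.85·0.2464 / (0.85·0.2464 + 0.3·0.7536) ≈ 0.4809
After 'normal': P(faulty) = 0.15·0.4809 / (0.15·0.4809 + 0.7·0.5191) ≈ 0.1656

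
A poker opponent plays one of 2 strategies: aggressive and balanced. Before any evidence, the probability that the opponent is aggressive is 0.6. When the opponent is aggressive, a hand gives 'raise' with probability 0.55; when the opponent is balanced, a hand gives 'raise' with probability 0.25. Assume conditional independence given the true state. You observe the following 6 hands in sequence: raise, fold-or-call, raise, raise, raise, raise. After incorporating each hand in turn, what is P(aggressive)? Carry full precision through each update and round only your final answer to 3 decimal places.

0.979

Each posterior becomes the prior for the next update.
After 'raise': P(aggressive) = 0.55·0.6000 / (0.55·0.6000 + 0.25·0.4000) ≈ 0.7674
After 'fold-or-call': P(aggressive) = 0.45·0.7674 / (0.45·0.7674 + 0.75·0.2326) ≈ 0.6644
After 'raise': P(aggressive) = 0.55·0.6644 / (0.55·0.6644 + 0.25·0.3356) ≈ 0.8133
After 'raise': P(aggressive) = 0.55·0.8133 / (0.55·0.8133 + 0.25·0.1867) ≈ 0.9055
After 'raise': P(aggressive) = 0.55·0.9055 / (0.55·0.9055 + 0.25·0.0945) ≈ 0.9547
After 'raise': P(aggressive) = 0.55·0.9547 / (0.55·0.9547 + 0.25·0.0453) ≈ 0.9789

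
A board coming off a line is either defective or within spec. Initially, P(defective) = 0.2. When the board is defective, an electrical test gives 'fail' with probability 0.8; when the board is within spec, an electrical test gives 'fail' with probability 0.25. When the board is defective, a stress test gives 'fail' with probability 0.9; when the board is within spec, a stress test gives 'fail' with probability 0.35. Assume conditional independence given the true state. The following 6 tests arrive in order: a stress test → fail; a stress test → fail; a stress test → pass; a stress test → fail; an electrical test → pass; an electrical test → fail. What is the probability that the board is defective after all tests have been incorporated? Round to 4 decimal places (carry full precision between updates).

Apply Bayes' rule sequentially, carrying P(defective) forward.
After a stress test='fail': P(defective) = 0.9·0.2000 / (0.9·0.2000 + 0.35·0.8000) ≈ 0.3913
After a stress test='fail': P(defective) = 0.9·0.3913 / (0.9·0.3913 + 0.35·0.6087) ≈ 0.6231
After a stress test='pass': P(defective) = 0.1·0.6231 / (0.1·0.6231 + 0.65·0.3769) ≈ 0.2028
After a stress test='fail': P(defective) = 0.9·0.2028 / (0.9·0.2028 + 0.35·0.7972) ≈ 0.3954
After an electrical test='pass': P(defective) = 0.2·0.3954 / (0.2·0.3954 + 0.75·0.6046) ≈ 0.1485
After an electrical test='fail': P(defective) = 0.8·0.1485 / (0.8·0.1485 + 0.25·0.8515) ≈ 0.3582

0.3582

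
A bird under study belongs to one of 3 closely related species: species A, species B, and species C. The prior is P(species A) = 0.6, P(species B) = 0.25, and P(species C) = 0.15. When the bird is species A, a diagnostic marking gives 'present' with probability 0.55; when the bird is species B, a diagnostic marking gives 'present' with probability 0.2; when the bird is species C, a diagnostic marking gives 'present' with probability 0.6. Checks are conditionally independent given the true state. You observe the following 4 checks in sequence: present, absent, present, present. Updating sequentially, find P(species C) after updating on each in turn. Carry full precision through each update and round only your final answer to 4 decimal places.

0.2179

After 'present': normaliser = 0.55·0.6000 + 0.2·0.2500 + 0.6·0.1500; P(species A) ≈ 0.7021, P(species B) ≈ 0.1064, P(species C) ≈ 0.1915
After 'absent': normaliser = 0.45·0.7021 + 0.8·0.1064 + 0.4·0.1915; P(species A) ≈ 0.6615, P(species B) ≈ 0.1782, P(species C) ≈ 0.1604
After 'present': normaliser = 0.55·0.6615 + 0.2·0.1782 + 0.6·0.1604; P(species A) ≈ 0.7340, P(species B) ≈ 0.0719, P(species C) ≈ 0.1941
After 'present': normaliser = 0.55·0.7340 + 0.2·0.0719 + 0.6·0.1941; P(species A) ≈ 0.7552, P(species B) ≈ 0.0269, P(species C) ≈ 0.2179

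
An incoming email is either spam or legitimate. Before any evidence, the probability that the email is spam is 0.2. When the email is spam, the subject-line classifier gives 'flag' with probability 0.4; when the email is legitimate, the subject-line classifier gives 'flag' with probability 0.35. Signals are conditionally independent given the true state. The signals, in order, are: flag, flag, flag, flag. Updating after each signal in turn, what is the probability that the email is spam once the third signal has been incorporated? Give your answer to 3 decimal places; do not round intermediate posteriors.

Apply Bayes' rule sequentially, carrying P(spam) forward.
After 'flag': P(spam) = 0.4·0.2000 / (0.4·0.2000 + 0.35·0.8000) ≈ 0.2222
After 'flag': P(spam) = 0.4·0.2222 / (0.4·0.2222 + 0.35·0.7778) ≈ 0.2462
After 'flag': P(spam) = 0.4·0.2462 / (0.4·0.2462 + 0.35·0.7538) ≈ 0.2718

0.272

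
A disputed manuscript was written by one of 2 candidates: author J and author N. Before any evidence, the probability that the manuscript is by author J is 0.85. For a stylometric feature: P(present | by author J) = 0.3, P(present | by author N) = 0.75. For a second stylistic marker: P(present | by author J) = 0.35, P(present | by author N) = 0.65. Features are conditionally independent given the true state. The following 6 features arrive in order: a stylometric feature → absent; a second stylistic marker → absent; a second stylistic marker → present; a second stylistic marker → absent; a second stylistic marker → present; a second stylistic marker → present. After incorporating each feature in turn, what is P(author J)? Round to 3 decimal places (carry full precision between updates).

Each posterior becomes the prior for the next update.
After a stylometric feature='absent': P(author J) = 0.7·0.8500 / (0.7·0.8500 + 0.25·0.1500) ≈ 0.9407
After a second stylistic marker='absent': P(author J) = 0.65·0.9407 / (0.65·0.9407 + 0.35·0.0593) ≈ 0.9672
After a second stylistic marker='present': P(author J) = 0.35·0.9672 / (0.35·0.9672 + 0.65·0.0328) ≈ 0.9407
After a second stylistic marker='absent': P(author J) = 0.65·0.9407 / (0.65·0.9407 + 0.35·0.0593) ≈ 0.9672
After a second stylistic marker='present': P(author J) = 0.35·0.9672 / (0.35·0.9672 + 0.65·0.0328) ≈ 0.9407
After a second stylistic marker='present': P(author J) = 0.35·0.9407 / (0.35·0.9407 + 0.65·0.0593) ≈ 0.8952

0.895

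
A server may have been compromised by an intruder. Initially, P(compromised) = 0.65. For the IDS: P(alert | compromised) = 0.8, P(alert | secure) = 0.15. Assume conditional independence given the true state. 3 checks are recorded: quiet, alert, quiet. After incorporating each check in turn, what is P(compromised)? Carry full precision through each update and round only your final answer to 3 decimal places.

0.354

Apply Bayes' rule sequentially, carrying P(compromised) forward.
After 'quiet': P(compromised) = 0.2·0.6500 / (0.2·0.6500 + 0.85·0.3500) ≈ 0.3041
After 'alert': P(compromised) = 0.8·0.3041 / (0.8·0.3041 + 0.15·0.6959) ≈ 0.6997
After 'quiet': P(compromised) = 0.2·0.6997 / (0.2·0.6997 + 0.85·0.3003) ≈ 0.3542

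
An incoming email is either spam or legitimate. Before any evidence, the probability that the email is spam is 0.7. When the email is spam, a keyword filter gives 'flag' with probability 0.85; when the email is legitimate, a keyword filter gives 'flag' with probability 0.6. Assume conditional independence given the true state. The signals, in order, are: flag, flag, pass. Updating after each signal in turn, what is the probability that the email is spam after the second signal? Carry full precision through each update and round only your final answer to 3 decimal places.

0.824

After 'flag': P(spam) = 0.85·0.7000 / (0.85·0.7000 + 0.6·0.3000) ≈ 0.7677
After 'flag': P(spam) = 0.85·0.7677 / (0.85·0.7677 + 0.6·0.2323) ≈ 0.8240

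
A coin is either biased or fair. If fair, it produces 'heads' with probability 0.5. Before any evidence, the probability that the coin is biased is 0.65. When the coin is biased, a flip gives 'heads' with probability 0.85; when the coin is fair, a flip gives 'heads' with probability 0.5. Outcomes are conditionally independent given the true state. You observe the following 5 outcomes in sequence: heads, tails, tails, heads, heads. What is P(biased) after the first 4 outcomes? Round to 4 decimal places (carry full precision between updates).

Apply Bayes' rule sequentially, carrying P(biased) forward.
After 'heads': P(biased) = 0.85·0.6500 / (0.85·0.6500 + 0.5·0.3500) ≈ 0.7595
After 'tails': P(biased) = 0.15·0.7595 / (0.15·0.7595 + 0.5·0.2405) ≈ 0.4864
After 'tails': P(biased) = 0.15·0.4864 / (0.15·0.4864 + 0.5·0.5136) ≈ 0.2213
After 'heads': P(biased) = 0.85·0.2213 / (0.85·0.2213 + 0.5·0.7787) ≈ 0.3257

0.3257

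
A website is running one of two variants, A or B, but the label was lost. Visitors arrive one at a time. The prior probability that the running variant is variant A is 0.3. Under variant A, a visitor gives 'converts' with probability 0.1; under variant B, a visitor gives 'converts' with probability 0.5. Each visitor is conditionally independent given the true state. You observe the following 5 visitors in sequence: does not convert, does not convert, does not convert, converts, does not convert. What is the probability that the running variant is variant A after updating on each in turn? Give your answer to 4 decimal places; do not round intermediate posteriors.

Each posterior becomes the prior for the next update.
After 'does not convert': P(A) = 0.9·0.3000 / (0.9·0.3000 + 0.5·0.7000) ≈ 0.4355
After 'does not convert': P(A) = 0.9·0.4355 / (0.9·0.4355 + 0.5·0.5645) ≈ 0.5813
After 'does not convert': P(A) = 0.9·0.5813 / (0.9·0.5813 + 0.5·0.4187) ≈ 0.7142
After 'converts': P(A) = 0.1·0.7142 / (0.1·0.7142 + 0.5·0.2858) ≈ 0.3333
After 'does not convert': P(A) = 0.9·0.3333 / (0.9·0.3333 + 0.5·0.6667) ≈ 0.4736

0.4736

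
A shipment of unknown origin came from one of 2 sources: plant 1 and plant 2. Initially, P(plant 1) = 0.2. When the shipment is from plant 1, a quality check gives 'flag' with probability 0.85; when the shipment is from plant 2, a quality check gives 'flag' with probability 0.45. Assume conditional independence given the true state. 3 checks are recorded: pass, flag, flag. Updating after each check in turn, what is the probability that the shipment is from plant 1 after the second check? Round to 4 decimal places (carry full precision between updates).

Each posterior becomes the prior for the next update.
After 'pass': P(plant 1) = 0.15·0.2000 / (0.15·0.2000 + 0.55·0.8000) ≈ 0.0638
After 'flag': P(plant 1) = 0.85·0.0638 / (0.85·0.0638 + 0.45·0.9362) ≈ 0.1141

0.1141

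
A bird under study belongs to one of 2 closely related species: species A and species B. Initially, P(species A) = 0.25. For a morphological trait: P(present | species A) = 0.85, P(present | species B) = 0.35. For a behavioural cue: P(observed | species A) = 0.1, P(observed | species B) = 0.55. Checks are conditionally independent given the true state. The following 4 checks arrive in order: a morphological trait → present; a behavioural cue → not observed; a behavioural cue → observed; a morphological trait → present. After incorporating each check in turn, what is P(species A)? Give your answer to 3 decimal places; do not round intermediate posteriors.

Each posterior becomes the prior for the next update.
After a morphological trait='present': P(species A) = 0.85·0.2500 / (0.85·0.2500 + 0.35·0.7500) ≈ 0.4474
After a behavioural cue='not observed': P(species A) = 0.9·0.4474 / (0.9·0.4474 + 0.45·0.5526) ≈ 0.6182
After a behavioural cue='observed': P(species A) = 0.1·0.6182 / (0.1·0.6182 + 0.55·0.3818) ≈ 0.2274
After a morphological trait='present': P(species A) = 0.85·0.2274 / (0.85·0.2274 + 0.35·0.7726) ≈ 0.4169

0.417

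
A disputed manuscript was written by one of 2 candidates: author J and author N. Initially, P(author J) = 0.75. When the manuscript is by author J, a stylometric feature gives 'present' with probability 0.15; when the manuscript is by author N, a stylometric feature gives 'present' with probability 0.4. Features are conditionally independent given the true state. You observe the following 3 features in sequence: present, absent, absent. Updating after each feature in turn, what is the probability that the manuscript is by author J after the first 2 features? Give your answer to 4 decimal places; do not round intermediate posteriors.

0.6145

Each posterior becomes the prior for the next update.
After 'present': P(author J) = 0.15·0.7500 / (0.15·0.7500 + 0.4·0.2500) ≈ 0.5294
After 'absent': P(author J) = 0.85·0.5294 / (0.85·0.5294 + 0.6·0.4706) ≈ 0.6145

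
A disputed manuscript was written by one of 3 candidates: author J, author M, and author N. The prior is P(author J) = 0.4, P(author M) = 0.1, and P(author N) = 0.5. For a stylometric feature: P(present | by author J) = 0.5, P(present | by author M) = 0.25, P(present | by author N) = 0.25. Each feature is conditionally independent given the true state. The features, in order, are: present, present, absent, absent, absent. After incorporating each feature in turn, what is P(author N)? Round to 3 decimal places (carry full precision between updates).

0.466

After 'present': normaliser = 0.5·0.4000 + 0.25·0.1000 + 0.25·0.5000; P(author J) ≈ 0.5714, P(author M) ≈ 0.0714, P(author N) ≈ 0.3571
After 'present': normaliser = 0.5·0.5714 + 0.25·0.0714 + 0.25·0.3571; P(author J) ≈ 0.7273, P(author M) ≈ 0.0455, P(author N) ≈ 0.2273
After 'absent': normaliser = 0.5·0.7273 + 0.75·0.0455 + 0.75·0.2273; P(author J) ≈ 0.6400, P(author M) ≈ 0.0600, P(author N) ≈ 0.3000
After 'absent': normaliser = 0.5·0.6400 + 0.75·0.0600 + 0.75·0.3000; P(author J) ≈ 0.5424, P(author M) ≈ 0.0763, P(author N) ≈ 0.3814
After 'absent': normaliser = 0.5·0.5424 + 0.75·0.0763 + 0.75·0.3814; P(author J) ≈ 0.4414, P(author M) ≈ 0.0931, P(author N) ≈ 0.4655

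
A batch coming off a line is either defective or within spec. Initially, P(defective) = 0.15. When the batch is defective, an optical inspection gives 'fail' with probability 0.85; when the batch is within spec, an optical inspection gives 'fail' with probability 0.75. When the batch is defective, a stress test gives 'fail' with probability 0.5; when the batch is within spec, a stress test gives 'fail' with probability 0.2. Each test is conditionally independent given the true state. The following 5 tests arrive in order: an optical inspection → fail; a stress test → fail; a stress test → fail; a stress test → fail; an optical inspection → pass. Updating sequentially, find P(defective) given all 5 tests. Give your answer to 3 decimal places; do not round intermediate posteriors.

0.652

Apply Bayes' rule sequentially, carrying P(defective) forward.
After an optical inspection='fail': P(defective) = 0.85·0.1500 / (0.85·0.1500 + 0.75·0.8500) ≈ 0.1667
After a stress test='fail': P(defective) = 0.5·0.1667 / (0.5·0.1667 + 0.2·0.8333) ≈ 0.3333
After a stress test='fail': P(defective) = 0.5·0.3333 / (0.5·0.3333 + 0.2·0.6667) ≈ 0.5556
After a stress test='fail': P(defective) = 0.5·0.5556 / (0.5·0.5556 + 0.2·0.4444) ≈ 0.7576
After an optical inspection='pass': P(defective) = 0.15·0.7576 / (0.15·0.7576 + 0.25·0.2424) ≈ 0.6522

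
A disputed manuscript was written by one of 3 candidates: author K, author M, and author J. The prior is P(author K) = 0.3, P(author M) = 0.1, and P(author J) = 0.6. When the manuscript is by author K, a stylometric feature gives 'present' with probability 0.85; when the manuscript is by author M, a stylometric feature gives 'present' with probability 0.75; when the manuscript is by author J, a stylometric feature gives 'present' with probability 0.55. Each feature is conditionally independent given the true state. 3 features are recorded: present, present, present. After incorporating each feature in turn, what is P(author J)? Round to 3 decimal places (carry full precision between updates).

Each posterior becomes the prior for the next update.
After 'present': normaliser = 0.85·0.3000 + 0.75·0.1000 + 0.55·0.6000; P(author K) ≈ 0.3864, P(author M) ≈ 0.1136, P(author J) ≈ 0.5000
After 'present': normaliser = 0.85·0.3864 + 0.75·0.1136 + 0.55·0.5000; P(author K) ≈ 0.4769, P(author M) ≈ 0.1238, P(author J) ≈ 0.3993
After 'present': normaliser = 0.85·0.4769 + 0.75·0.1238 + 0.55·0.3993; P(author K) ≈ 0.5647, P(author M) ≈ 0.1293, P(author J) ≈ 0.3060

0.306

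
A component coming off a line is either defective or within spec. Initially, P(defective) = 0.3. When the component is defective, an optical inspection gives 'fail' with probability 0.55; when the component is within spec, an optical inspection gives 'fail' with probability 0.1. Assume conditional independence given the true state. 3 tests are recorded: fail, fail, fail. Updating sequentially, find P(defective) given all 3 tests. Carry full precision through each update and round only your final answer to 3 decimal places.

After 'fail': P(defective) = 0.55·0.3000 / (0.55·0.3000 + 0.1·0.7000) ≈ 0.7021
After 'fail': P(defective) = 0.55·0.7021 / (0.55·0.7021 + 0.1·0.2979) ≈ 0.9284
After 'fail': P(defective) = 0.55·0.9284 / (0.55·0.9284 + 0.1·0.0716) ≈ 0.9862

0.986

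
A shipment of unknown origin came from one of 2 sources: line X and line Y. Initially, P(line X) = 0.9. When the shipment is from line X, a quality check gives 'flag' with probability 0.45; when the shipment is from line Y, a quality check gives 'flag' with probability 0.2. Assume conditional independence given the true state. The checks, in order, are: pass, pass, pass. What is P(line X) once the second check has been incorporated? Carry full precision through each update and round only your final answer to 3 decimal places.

Each posterior becomes the prior for the next update.
After 'pass': P(line X) = 0.55·0.9000 / (0.55·0.9000 + 0.8·0.1000) ≈ 0.8609
After 'pass': P(line X) = 0.55·0.8609 / (0.55·0.8609 + 0.8·0.1391) ≈ 0.8097

0.810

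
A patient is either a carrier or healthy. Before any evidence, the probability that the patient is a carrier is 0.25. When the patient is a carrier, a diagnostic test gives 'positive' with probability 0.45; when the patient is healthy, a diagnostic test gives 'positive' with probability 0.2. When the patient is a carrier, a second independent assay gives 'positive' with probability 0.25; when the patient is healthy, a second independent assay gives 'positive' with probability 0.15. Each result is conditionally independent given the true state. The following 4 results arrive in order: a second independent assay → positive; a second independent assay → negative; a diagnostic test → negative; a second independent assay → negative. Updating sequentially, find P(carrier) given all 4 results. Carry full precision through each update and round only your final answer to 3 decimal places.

Each posterior becomes the prior for the next update.
After a second independent assay='positive': P(carrier) = 0.25·0.2500 / (0.25·0.2500 + 0.15·0.7500) ≈ 0.3571
After a second independent assay='negative': P(carrier) = 0.75·0.3571 / (0.75·0.3571 + 0.85·0.6429) ≈ 0.3289
After a diagnostic test='negative': P(carrier) = 0.55·0.3289 / (0.55·0.3289 + 0.8·0.6711) ≈ 0.2521
After a second independent assay='negative': P(carrier) = 0.75·0.2521 / (0.75·0.2521 + 0.85·0.7479) ≈ 0.2292

0.229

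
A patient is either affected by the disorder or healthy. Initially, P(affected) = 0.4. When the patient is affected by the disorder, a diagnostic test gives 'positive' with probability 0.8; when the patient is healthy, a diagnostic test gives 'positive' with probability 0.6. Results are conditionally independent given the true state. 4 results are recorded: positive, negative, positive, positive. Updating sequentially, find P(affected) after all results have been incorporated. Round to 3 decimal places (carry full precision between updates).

After 'positive': P(affected) = 0.8·0.4000 / (0.8·0.4000 + 0.6·0.6000) ≈ 0.4706
After 'negative': P(affected) = 0.2·0.4706 / (0.2·0.4706 + 0.4·0.5294) ≈ 0.3077
After 'positive': P(affected) = 0.8·0.3077 / (0.8·0.3077 + 0.6·0.6923) ≈ 0.3721
After 'positive': P(affected) = 0.8·0.3721 / (0.8·0.3721 + 0.6·0.6279) ≈ 0.4414

0.441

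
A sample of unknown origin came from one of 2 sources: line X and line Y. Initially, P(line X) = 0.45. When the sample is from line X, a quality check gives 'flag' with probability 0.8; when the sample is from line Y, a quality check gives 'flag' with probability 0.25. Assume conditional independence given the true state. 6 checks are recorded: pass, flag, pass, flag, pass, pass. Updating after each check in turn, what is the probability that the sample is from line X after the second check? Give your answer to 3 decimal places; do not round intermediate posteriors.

0.411

After 'pass': P(line X) = 0.2·0.4500 / (0.2·0.4500 + 0.75·0.5500) ≈ 0.1791
After 'flag': P(line X) = 0.8·0.1791 / (0.8·0.1791 + 0.25·0.8209) ≈ 0.4111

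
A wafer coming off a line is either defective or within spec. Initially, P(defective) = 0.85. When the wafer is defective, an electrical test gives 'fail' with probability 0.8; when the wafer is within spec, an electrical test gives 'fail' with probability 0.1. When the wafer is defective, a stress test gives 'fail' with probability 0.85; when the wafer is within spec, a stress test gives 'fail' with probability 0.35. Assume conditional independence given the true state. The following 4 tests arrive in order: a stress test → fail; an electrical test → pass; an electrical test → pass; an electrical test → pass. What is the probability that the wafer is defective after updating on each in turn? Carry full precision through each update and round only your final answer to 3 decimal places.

Each posterior becomes the prior for the next update.
After a stress test='fail': P(defective) = 0.85·0.8500 / (0.85·0.8500 + 0.35·0.1500) ≈ 0.9323
After an electrical test='pass': P(defective) = 0.2·0.9323 / (0.2·0.9323 + 0.9·0.0677) ≈ 0.7536
After an electrical test='pass': P(defective) = 0.2·0.7536 / (0.2·0.7536 + 0.9·0.2464) ≈ 0.4046
After an electrical test='pass': P(defective) = 0.2·0.4046 / (0.2·0.4046 + 0.9·0.5954) ≈ 0.1312

0.131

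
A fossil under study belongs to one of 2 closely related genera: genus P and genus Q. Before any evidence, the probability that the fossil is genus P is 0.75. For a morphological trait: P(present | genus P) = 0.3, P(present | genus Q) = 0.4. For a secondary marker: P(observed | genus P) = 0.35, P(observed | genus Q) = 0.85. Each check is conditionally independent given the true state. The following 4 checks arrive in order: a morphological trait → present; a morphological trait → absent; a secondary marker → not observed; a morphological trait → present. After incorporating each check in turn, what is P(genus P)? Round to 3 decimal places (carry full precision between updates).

Apply Bayes' rule sequentially, carrying P(genus P) forward.
After a morphological trait='present': P(genus P) = 0.3·0.7500 / (0.3·0.7500 + 0.4·0.2500) ≈ 0.6923
After a morphological trait='absent': P(genus P) = 0.7·0.6923 / (0.7·0.6923 + 0.6·0.3077) ≈ 0.7241
After a secondary marker='not observed': P(genus P) = 0.65·0.7241 / (0.65·0.7241 + 0.15·0.2759) ≈ 0.9192
After a morphological trait='present': P(genus P) = 0.3·0.9192 / (0.3·0.9192 + 0.4·0.0808) ≈ 0.8951

0.895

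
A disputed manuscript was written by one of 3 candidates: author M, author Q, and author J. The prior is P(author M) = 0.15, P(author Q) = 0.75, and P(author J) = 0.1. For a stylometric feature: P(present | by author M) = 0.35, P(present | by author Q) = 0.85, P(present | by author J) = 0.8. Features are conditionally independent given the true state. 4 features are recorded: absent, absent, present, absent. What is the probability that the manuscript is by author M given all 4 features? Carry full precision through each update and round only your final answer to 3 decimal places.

0.838

Each posterior becomes the prior for the next update.
After 'absent': normaliser = 0.65·0.1500 + 0.15·0.7500 + 0.2·0.1000; P(author M) ≈ 0.4239, P(author Q) ≈ 0.4891, P(author J) ≈ 0.0870
After 'absent': normaliser = 0.65·0.4239 + 0.15·0.4891 + 0.2·0.0870; P(author M) ≈ 0.7522, P(author Q) ≈ 0.2003, P(author J) ≈ 0.0475
After 'present': normaliser = 0.35·0.7522 + 0.85·0.2003 + 0.8·0.0475; P(author M) ≈ 0.5584, P(author Q) ≈ 0.3611, P(author J) ≈ 0.0806
After 'absent': normaliser = 0.65·0.5584 + 0.15·0.3611 + 0.2·0.0806; P(author M) ≈ 0.8378, P(author Q) ≈ 0.1250, P(author J) ≈ 0.0372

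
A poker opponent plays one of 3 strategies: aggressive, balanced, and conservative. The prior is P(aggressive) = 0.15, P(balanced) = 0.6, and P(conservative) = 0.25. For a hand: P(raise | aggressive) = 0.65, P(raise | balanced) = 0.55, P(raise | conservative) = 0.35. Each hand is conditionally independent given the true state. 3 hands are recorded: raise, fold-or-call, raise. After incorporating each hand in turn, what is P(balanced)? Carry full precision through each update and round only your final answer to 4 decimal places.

0.6599

After 'raise': normaliser = 0.65·0.1500 + 0.55·0.6000 + 0.35·0.2500; P(aggressive) ≈ 0.1893, P(balanced) ≈ 0.6408, P(conservative) ≈ 0.1699
After 'fold-or-call': normaliser = 0.35·0.1893 + 0.45·0.6408 + 0.65·0.1699; P(aggressive) ≈ 0.1425, P(balanced) ≈ 0.6200, P(conservative) ≈ 0.2375
After 'raise': normaliser = 0.65·0.1425 + 0.55·0.6200 + 0.35·0.2375; P(aggressive) ≈ 0.1792, P(balanced) ≈ 0.6599, P(conservative) ≈ 0.1608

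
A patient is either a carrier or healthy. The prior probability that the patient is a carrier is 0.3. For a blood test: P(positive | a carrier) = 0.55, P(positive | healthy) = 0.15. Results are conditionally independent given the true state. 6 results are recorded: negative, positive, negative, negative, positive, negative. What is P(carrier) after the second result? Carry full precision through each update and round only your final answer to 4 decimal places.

0.4541

Each posterior becomes the prior for the next update.
After 'negative': P(carrier) = 0.45·0.3000 / (0.45·0.3000 + 0.85·0.7000) ≈ 0.1849
After 'positive': P(carrier) = 0.55·0.1849 / (0.55·0.1849 + 0.15·0.8151) ≈ 0.4541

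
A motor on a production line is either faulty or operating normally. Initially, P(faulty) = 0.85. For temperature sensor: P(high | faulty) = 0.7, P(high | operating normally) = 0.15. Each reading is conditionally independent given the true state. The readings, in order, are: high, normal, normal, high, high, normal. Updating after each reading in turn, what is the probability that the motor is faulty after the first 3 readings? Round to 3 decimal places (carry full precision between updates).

After 'high': P(faulty) = 0.7·0.8500 / (0.7·0.8500 + 0.15·0.1500) ≈ 0.9636
After 'normal': P(faulty) = 0.3·0.9636 / (0.3·0.9636 + 0.85·0.0364) ≈ 0.9032
After 'normal': P(faulty) = 0.3·0.9032 / (0.3·0.9032 + 0.85·0.0968) ≈ 0.7671

0.767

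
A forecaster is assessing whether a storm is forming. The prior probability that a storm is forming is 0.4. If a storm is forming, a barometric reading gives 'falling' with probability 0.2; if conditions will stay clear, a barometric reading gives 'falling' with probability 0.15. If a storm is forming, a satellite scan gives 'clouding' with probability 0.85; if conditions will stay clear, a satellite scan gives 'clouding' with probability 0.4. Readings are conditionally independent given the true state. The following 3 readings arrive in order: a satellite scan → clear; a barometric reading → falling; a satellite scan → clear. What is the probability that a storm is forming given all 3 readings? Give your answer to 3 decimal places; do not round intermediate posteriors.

0.053

After a satellite scan='clear': P(storm) = 0.15·0.4000 / (0.15·0.4000 + 0.6·0.6000) ≈ 0.1429
After a barometric reading='falling': P(storm) = 0.2·0.1429 / (0.2·0.1429 + 0.15·0.8571) ≈ 0.1818
After a satellite scan='clear': P(storm) = 0.15·0.1818 / (0.15·0.1818 + 0.6·0.8182) ≈ 0.0526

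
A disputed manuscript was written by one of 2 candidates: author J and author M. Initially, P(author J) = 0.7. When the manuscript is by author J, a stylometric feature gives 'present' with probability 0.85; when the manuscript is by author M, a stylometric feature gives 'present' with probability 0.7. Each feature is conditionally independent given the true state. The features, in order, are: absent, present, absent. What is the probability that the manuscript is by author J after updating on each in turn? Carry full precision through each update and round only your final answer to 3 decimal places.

Each posterior becomes the prior for the next update.
After 'absent': P(author J) = 0.15·0.7000 / (0.15·0.7000 + 0.3·0.3000) ≈ 0.5385
After 'present': P(author J) = 0.85·0.5385 / (0.85·0.5385 + 0.7·0.4615) ≈ 0.5862
After 'absent': P(author J) = 0.15·0.5862 / (0.15·0.5862 + 0.3·0.4138) ≈ 0.4146

0.415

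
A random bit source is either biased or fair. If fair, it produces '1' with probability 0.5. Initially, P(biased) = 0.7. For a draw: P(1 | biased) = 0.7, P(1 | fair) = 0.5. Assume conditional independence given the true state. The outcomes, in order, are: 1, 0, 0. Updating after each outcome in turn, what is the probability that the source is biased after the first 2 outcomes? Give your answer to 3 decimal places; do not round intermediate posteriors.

0.662

After '1': P(biased) = 0.7·0.7000 / (0.7·0.7000 + 0.5·0.3000) ≈ 0.7656
After '0': P(biased) = 0.3·0.7656 / (0.3·0.7656 + 0.5·0.2344) ≈ 0.6622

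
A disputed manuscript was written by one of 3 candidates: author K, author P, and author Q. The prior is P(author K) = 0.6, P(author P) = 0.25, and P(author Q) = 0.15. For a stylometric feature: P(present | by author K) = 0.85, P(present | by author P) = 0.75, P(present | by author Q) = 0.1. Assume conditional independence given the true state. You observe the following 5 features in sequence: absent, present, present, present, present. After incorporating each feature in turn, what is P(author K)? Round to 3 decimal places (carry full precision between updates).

After 'absent': normaliser = 0.15·0.6000 + 0.25·0.2500 + 0.9·0.1500; P(author K) ≈ 0.3130, P(author P) ≈ 0.2174, P(author Q) ≈ 0.4696
After 'present': normaliser = 0.85·0.3130 + 0.75·0.2174 + 0.1·0.4696; P(author K) ≈ 0.5589, P(author P) ≈ 0.3425, P(author Q) ≈ 0.0986
After 'present': normaliser = 0.85·0.5589 + 0.75·0.3425 + 0.1·0.0986; P(author K) ≈ 0.6404, P(author P) ≈ 0.3463, P(author Q) ≈ 0.0133
After 'present': normaliser = 0.85·0.6404 + 0.75·0.3463 + 0.1·0.0133; P(author K) ≈ 0.6759, P(author P) ≈ 0.3224, P(author Q) ≈ 0.0017
After 'present': normaliser = 0.85·0.6759 + 0.75·0.3224 + 0.1·0.0017; P(author K) ≈ 0.7036, P(author P) ≈ 0.2962, P(author Q) ≈ 0.0002

0.704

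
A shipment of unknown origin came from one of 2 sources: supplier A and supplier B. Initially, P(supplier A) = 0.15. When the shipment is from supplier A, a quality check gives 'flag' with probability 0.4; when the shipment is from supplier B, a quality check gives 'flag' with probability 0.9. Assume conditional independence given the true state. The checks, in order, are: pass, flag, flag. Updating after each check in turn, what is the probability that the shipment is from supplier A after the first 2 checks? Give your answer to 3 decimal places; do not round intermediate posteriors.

0.320

After 'pass': P(supplier A) = 0.6·0.1500 / (0.6·0.1500 + 0.1·0.8500) ≈ 0.5143
After 'flag': P(supplier A) = 0.4·0.5143 / (0.4·0.5143 + 0.9·0.4857) ≈ 0.3200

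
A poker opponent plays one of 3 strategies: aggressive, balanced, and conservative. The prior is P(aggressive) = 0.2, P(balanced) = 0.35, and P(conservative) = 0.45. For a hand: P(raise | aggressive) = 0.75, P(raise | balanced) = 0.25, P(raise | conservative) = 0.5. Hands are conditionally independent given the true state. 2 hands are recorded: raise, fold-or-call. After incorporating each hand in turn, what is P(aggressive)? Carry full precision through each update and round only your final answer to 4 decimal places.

0.1739

After 'raise': normaliser = 0.75·0.2000 + 0.25·0.3500 + 0.5·0.4500; P(aggressive) ≈ 0.3243, P(balanced) ≈ 0.1892, P(conservative) ≈ 0.4865
After 'fold-or-call': normaliser = 0.25·0.3243 + 0.75·0.1892 + 0.5·0.4865; P(aggressive) ≈ 0.1739, P(balanced) ≈ 0.3043, P(conservative) ≈ 0.5217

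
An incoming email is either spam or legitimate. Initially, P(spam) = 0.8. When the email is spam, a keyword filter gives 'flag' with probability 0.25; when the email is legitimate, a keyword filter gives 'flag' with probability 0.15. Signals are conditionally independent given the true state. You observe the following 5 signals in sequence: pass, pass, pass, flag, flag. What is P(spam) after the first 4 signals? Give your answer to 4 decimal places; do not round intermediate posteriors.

0.8208

Apply Bayes' rule sequentially, carrying P(spam) forward.
After 'pass': P(spam) = 0.75·0.8000 / (0.75·0.8000 + 0.85·0.2000) ≈ 0.7792
After 'pass': P(spam) = 0.75·0.7792 / (0.75·0.7792 + 0.85·0.2208) ≈ 0.7569
After 'pass': P(spam) = 0.75·0.7569 / (0.75·0.7569 + 0.85·0.2431) ≈ 0.7332
After 'flag': P(spam) = 0.25·0.7332 / (0.25·0.7332 + 0.15·0.2668) ≈ 0.8208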